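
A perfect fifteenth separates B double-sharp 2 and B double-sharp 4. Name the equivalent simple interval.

Subtracting seven from the interval number removes an octave: 15 − 7 = 8.
So a perfect fifteenth is an octave plus a perfect octave. The quality is unchanged.

perfect octave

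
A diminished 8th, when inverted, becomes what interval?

Inverted interval numbers add to nine, so an octave pairs with a unison (8 + 1 = 9).
The quality also flips — diminished becomes augmented — giving an augmented unison.

augmented 1st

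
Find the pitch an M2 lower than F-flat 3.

Two letter names down from F: E.
A major second spans 2 semitones, so from Fb3 the target pitch is Ebb3.

E-double-flat 3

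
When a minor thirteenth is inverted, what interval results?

First reduce the compound minor thirteenth to its simple form, a minor sixth.
The rule of nine gives the new number: 9 − 6 = 3, so a sixth becomes a third.
Quality inverts too: minor becomes major. That makes the inversion a major third.

major third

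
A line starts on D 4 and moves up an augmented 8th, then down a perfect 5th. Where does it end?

G sharp 4

Up an augmented octave from D4: D#5 (13 semitones up).
Down a perfect fifth from D#5: G#4 (7 semitones down).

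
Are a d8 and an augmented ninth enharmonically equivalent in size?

No

11 semitones (diminished octave) vs 15 semitones (augmented ninth): not equal.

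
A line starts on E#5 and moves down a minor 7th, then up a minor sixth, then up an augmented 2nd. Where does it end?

E##5

Down a minor seventh from E#5: F##4 (10 semitones down).
F##4 up a minor sixth → D#5 (8 semitones).
An augmented second up from D#5 is E##5.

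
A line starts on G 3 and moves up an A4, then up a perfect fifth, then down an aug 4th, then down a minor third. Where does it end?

B 3

G3 up an augmented fourth → C#4 (6 semitones).
C#4 up a perfect fifth → G#4 (7 semitones).
Down an augmented fourth from G#4: D4 (6 semitones down).
Down a minor third from D4: B3 (3 semitones down).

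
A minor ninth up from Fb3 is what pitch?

Two letters up from F (plus an octave) reaches G.
A minor ninth is 13 semitones; 13 semitones up from Fb3 gives Gbb4.

Gbb4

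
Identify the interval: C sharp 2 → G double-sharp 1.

Descending from C#2 to G##1 is the same interval as ascending G##1 to C#2.
G to C spans four letter names (G-A-B-C), so the interval is some kind of fourth.
The perfect fourth is 5 semitones; here we have 4, one semitone narrower: diminished.

diminished fourth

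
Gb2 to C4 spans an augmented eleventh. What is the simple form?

A4

Take out an octave (7 from the number): 11 − 7 = 4.
That makes an augmented eleventh a compound augmented fourth — an octave plus an augmented fourth.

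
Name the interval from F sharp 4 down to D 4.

major third

Descending from F#4 to D4 is the same interval as ascending D4 to F#4.
D to F spans three letter names (D-E-F), so the interval is some kind of third.
The major third spans 4 semitones, and D4 to F#4 is exactly 4 semitones — so this is a major third.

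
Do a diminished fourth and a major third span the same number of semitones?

Both span 4 semitones: a diminished fourth and a major third are the same chromatic distance.

Yes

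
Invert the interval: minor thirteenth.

First reduce the compound minor thirteenth to its simple form, a minor sixth.
Interval numbers invert to sum to nine: 6 + 3 = 9, so a sixth inverts to a third.
The quality also flips — minor becomes major — giving a major third.

major third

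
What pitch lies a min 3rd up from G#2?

The third takes the letter from G up to B.
A minor third is 3 semitones; 3 semitones up from G#2 gives B2.

B2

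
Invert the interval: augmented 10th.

First reduce the compound augmented tenth to its simple form, an augmented third.
Inverted interval numbers add to nine, so a third pairs with a sixth (3 + 6 = 9).
The quality also flips — augmented becomes diminished — giving a diminished sixth.

diminished 6th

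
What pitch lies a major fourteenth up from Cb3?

Seven letters up from C (plus an octave) reaches B.
A major fourteenth spans 23 semitones, so from Cb3 the target pitch is Bb4.

Bb4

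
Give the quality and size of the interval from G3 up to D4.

G to D spans five letter names (G-A-B-C-D): a fifth.
Counting semitones, G3→D4 is 7, which is the perfect fifth.

perfect fifth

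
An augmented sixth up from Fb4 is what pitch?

Counting six letter names up from F lands on D.
An augmented sixth is 10 semitones; 10 semitones up from Fb4 gives D5.

D5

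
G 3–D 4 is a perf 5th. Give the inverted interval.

Inverted interval numbers add to nine, so a fifth pairs with a fourth (5 + 4 = 9).
Quality inverts too: perfect stays perfect. That makes the inversion a perfect fourth.

perfect 4th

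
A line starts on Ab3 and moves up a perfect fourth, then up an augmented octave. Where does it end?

D5

Up a perfect fourth from Ab3: Db4 (5 semitones up).
An augmented octave up from Db4 is D5.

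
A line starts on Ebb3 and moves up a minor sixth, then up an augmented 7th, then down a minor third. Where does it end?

G4

Up a minor sixth from Ebb3: Cbb4 (8 semitones up).
An augmented seventh up from Cbb4 is Bb4.
A minor third down from Bb4 is G4.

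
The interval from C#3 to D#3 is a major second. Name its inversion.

Inverted interval numbers add to nine, so a second pairs with a seventh (2 + 7 = 9).
Quality inverts too: major becomes minor. That makes the inversion a minor seventh.

m7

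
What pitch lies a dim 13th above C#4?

Six letters up from C (plus an octave) reaches A.
A diminished thirteenth is 19 semitones; 19 semitones up from C#4 gives Ab5.

Ab5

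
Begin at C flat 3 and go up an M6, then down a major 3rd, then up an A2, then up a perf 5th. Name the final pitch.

A major sixth up from Cb3 is Ab3.
Ab3 down a major third → Fb3 (4 semitones).
Fb3 up an augmented second → G3 (3 semitones).
A perfect fifth up from G3 is D4.

D 4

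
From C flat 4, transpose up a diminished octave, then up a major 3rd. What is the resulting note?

E double-flat 5

A diminished octave up from Cb4 is Cbb5.
A major third up from Cbb5 is Ebb5.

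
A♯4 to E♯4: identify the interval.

Descending from A#4 to E#4 is the same interval as ascending E#4 to A#4.
E to A spans four letter names (E-F-G-A), so the interval is some kind of fourth.
E#4 to A#4 is 5 semitones, matching the perfect fourth exactly, so the quality is perfect.

perfect 4th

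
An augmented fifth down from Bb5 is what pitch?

Counting five letter names down from B lands on E.
An augmented fifth spans 8 semitones, so from Bb5 the target pitch is Ebb5.

Ebb5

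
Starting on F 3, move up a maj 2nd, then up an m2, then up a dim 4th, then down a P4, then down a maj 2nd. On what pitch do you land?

Up a major second from F3: G3 (2 semitones up).
A minor second up from G3 is Ab3.
Up a diminished fourth from Ab3: Dbb4 (4 semitones up).
A perfect fourth down from Dbb4 is Abb3.
Abb3 down a major second → Gbb3 (2 semitones).

G double-flat 3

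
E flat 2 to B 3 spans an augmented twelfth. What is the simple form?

augmented fifth

Subtracting seven from the interval number removes an octave: 12 − 7 = 5.
So an augmented twelfth is an octave plus an augmented fifth. The quality is unchanged.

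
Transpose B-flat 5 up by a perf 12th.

F 7

Counting five letter names plus an octave up from B lands on F.
A perfect twelfth spans 19 semitones, so from Bb5 the target pitch is F7.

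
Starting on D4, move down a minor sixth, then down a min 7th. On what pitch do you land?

G#2

A minor sixth down from D4 is F#3.
A minor seventh down from F#3 is G#2.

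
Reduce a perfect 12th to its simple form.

perfect 5th

Each octave removed subtracts seven from the number: 12 − 7 = 5.
So a perfect twelfth is an octave plus a perfect fifth. The quality is unchanged.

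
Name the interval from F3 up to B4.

A11

F to B spans four letter names (F-G-A-B), plus an octave — that makes it an eleventh of some quality.
The perfect eleventh is 17 semitones; here we have 18, one semitone wider: augmented.
(Equivalently, a compound augmented fourth: an augmented fourth plus an octave.)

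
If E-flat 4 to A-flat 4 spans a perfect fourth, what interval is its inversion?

perfect fifth

Interval numbers invert to sum to nine: 4 + 5 = 9, so a fourth inverts to a fifth.
Quality inverts too: perfect stays perfect. That makes the inversion a perfect fifth.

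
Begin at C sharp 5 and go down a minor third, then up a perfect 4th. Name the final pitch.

D sharp 5

C#5 down a minor third → A#4 (3 semitones).
A#4 up a perfect fourth → D#5 (5 semitones).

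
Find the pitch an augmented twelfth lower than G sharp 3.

Counting five letter names plus an octave down from G lands on C.
An augmented twelfth spans 20 semitones, so from G#3 the target pitch is C2.

C 2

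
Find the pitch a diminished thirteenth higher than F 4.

D double-flat 6

Counting six letter names plus an octave up from F lands on D.
A diminished thirteenth spans 19 semitones, so from F4 the target pitch is Dbb6.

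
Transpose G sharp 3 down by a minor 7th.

Counting seven letter names down from G lands on A.
A minor seventh spans 10 semitones, so from G#3 the target pitch is A#2.

A sharp 2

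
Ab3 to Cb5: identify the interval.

A to C spans three letter names (A-B-C), plus an octave, so the interval is some kind of tenth.
Ab3 to Cb5 is 15 semitones, a half step short of the major tenth (16), so this is minor.
(Equivalently, a compound minor third: a minor third plus an octave.)

minor tenth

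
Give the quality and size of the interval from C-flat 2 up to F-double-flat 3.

d11

C to F spans four letter names (C-D-E-F), plus an octave: an eleventh.
A perfect eleventh would be 17 semitones; Cb2 to Fbb3 is 16, one semitone narrower, so the interval is diminished.
(Equivalently, a compound diminished fourth: a diminished fourth plus an octave.)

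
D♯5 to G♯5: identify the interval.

D to G spans four letter names (D-E-F-G) — that makes it a fourth of some quality.
D#5 to G#5 is 5 semitones, matching the perfect fourth exactly, so the quality is perfect.

perfect 4th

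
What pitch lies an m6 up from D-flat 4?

B-double-flat 4

Six letter names up from D: B.
Moving 8 semitones up from Db4 (the size of a minor sixth) reaches Bbb4.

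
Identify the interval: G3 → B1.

Descending from G3 to B1 is the same interval as ascending B1 to G3.
B to G spans six letter names (B-C-D-E-F-G), plus an octave — that makes it a thirteenth of some quality.
At 20 semitones, B1→G3 falls one short of a major thirteenth: minor.
(Equivalently, a compound minor sixth: a minor sixth plus an octave.)

minor thirteenth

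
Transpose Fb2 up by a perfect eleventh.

Bbb3

Four letters up from F (plus an octave) reaches B.
Moving 17 semitones up from Fb2 (the size of a perfect eleventh) reaches Bbb3.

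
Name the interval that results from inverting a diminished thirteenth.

First reduce the compound diminished thirteenth to its simple form, a diminished sixth.
The rule of nine gives the new number: 9 − 6 = 3, so a sixth becomes a third.
Quality inverts too: diminished becomes augmented. That makes the inversion an augmented third.

augmented 3rd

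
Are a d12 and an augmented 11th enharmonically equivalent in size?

A diminished twelfth = 18 semitones = an augmented eleventh; enharmonically equal.

Yes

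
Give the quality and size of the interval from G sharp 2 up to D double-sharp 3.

augmented fifth

G to D spans five letter names (G-A-B-C-D), so the interval is some kind of fifth.
G#2 to D##3 spans 8 semitones — one semitone wider than the perfect fifth (7) — giving an augmented fifth.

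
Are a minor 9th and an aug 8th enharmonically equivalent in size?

Yes

Both span 13 semitones: a minor ninth and an augmented octave are the same chromatic distance.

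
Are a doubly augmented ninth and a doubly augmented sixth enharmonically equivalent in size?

No

16 semitones (doubly augmented ninth) vs 11 semitones (doubly augmented sixth): not equal.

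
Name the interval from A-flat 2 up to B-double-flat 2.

A to B spans two letter names (A-B): a second.
Ab2 to Bbb2 is 1 semitone, a half step short of the major second (2), so this is minor.

minor 2nd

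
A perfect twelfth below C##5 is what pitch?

F##3

The twelfth's letter: C down five letter names plus an octave → F.
A perfect twelfth is 19 semitones; 19 semitones down from C##5 gives F##3.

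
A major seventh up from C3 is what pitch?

B3

The seventh takes the letter from C up to B.
Moving 11 semitones up from C3 (the size of a major seventh) reaches B3.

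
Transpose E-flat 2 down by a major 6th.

Counting six letter names down from E lands on G.
A major sixth spans 9 semitones, so from Eb2 the target pitch is Gb1.

G-flat 1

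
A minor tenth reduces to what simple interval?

Each octave removed subtracts seven from the number: 10 − 7 = 3.
So a minor tenth is an octave plus a minor third. The quality is unchanged.

minor 3rd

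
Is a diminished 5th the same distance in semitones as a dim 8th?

6 semitones (diminished fifth) vs 11 semitones (diminished octave): not equal.

No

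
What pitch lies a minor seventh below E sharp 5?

F double-sharp 4

The seventh takes the letter from E down to F.
A minor seventh is 10 semitones; 10 semitones down from E#5 gives F##4.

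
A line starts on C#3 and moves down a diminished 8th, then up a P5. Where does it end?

C#3 down a diminished octave → C##2 (11 semitones).
A perfect fifth up from C##2 is G##2.

G##2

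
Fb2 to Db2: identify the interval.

Descending from Fb2 to Db2 is the same interval as ascending Db2 to Fb2.
D to F spans three letter names (D-E-F), so the interval is some kind of third.
Db2 to Fb2 is 3 semitones, a half step short of the major third (4), so this is minor.

minor 3rd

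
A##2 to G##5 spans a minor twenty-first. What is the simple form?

Subtracting seven from the interval number removes an octave: 21 − 14 = 7.
Quality carries through unchanged, so the simple form is a minor seventh.

minor seventh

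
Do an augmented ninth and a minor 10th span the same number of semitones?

An augmented ninth spans 15 semitones, and a minor tenth also spans 15 semitones — they're enharmonic.

Yes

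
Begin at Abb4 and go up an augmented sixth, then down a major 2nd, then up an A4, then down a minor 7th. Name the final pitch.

Abb4 up an augmented sixth → F5 (10 semitones).
F5 down a major second → Eb5 (2 semitones).
Up an augmented fourth from Eb5: A5 (6 semitones up).
Down a minor seventh from A5: B4 (10 semitones down).

B4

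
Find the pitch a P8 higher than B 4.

B 5

An octave keeps the letter name B, an octave up from B.
A perfect octave spans 12 semitones, so from B4 the target pitch is B5.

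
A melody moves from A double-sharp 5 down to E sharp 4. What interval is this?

augmented 11th

Descending from A##5 to E#4 is the same interval as ascending E#4 to A##5.
E to A spans four letter names (E-F-G-A), plus an octave, so the interval is some kind of eleventh.
E#4 to A##5 spans 18 semitones — one semitone wider than the perfect eleventh (17) — giving an augmented eleventh.
(Equivalently, a compound augmented fourth: an augmented fourth plus an octave.)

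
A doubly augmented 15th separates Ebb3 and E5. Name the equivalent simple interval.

doubly augmented 8th

Subtracting seven from the interval number removes an octave: 15 − 7 = 8.
Quality carries through unchanged, so the simple form is a doubly augmented octave.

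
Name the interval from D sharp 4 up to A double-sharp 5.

A12

D to A spans five letter names (D-E-F-G-A), plus an octave, so the interval is some kind of twelfth.
The perfect twelfth is 19 semitones; here we have 20, one semitone wider: augmented.
(Equivalently, a compound augmented fifth: an augmented fifth plus an octave.)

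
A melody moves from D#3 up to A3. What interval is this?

D to A spans five letter names (D-E-F-G-A): a fifth.
D#3 to A3 spans 6 semitones — one semitone narrower than the perfect fifth (7) — giving a diminished fifth.

diminished fifth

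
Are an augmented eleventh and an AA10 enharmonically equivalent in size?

Yes

An augmented eleventh spans 18 semitones, and a doubly augmented tenth also spans 18 semitones — they're enharmonic.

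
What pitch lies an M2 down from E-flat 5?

Two letter names down from E: D.
A major second spans 2 semitones, so from Eb5 the target pitch is Db5.

D-flat 5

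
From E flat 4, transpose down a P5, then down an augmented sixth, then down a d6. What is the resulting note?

E flat 2

A perfect fifth down from Eb4 is Ab3.
Ab3 down an augmented sixth → Cbb3 (10 semitones).
A diminished sixth down from Cbb3 is Eb2.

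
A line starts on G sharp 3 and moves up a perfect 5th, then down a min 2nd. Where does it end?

C double-sharp 4

Up a perfect fifth from G#3: D#4 (7 semitones up).
D#4 down a minor second → C##4 (1 semitone).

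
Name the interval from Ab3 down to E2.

Descending from Ab3 to E2 is the same interval as ascending E2 to Ab3.
E to A spans four letter names (E-F-G-A), plus an octave: an eleventh.
The perfect eleventh is 17 semitones; here we have 16, one semitone narrower: diminished.
(Equivalently, a compound diminished fourth: a diminished fourth plus an octave.)

d11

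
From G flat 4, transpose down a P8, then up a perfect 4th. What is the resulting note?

Gb4 down a perfect octave → Gb3 (12 semitones).
Up a perfect fourth from Gb3: Cb4 (5 semitones up).

C flat 4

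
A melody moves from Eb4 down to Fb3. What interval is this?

major seventh

Descending from Eb4 to Fb3 is the same interval as ascending Fb3 to Eb4.
F to E spans seven letter names (F-G-A-B-C-D-E): a seventh.
The major seventh spans 11 semitones, and Fb3 to Eb4 is exactly 11 semitones — so this is a major seventh.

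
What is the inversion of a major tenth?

minor sixth

First reduce the compound major tenth to its simple form, a major third.
Inverted interval numbers add to nine, so a third pairs with a sixth (3 + 6 = 9).
Quality inverts too: major becomes minor. That makes the inversion a minor sixth.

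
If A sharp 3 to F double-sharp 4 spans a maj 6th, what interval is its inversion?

The rule of nine gives the new number: 9 − 6 = 3, so a sixth becomes a third.
Quality inverts too: major becomes minor. That makes the inversion a minor third.

minor third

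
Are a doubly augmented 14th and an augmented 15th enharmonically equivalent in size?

Yes

A doubly augmented fourteenth = 25 semitones = an augmented fifteenth; enharmonically equal.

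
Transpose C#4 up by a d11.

F5

Counting four letter names plus an octave up from C lands on F.
A diminished eleventh spans 16 semitones, so from C#4 the target pitch is F5.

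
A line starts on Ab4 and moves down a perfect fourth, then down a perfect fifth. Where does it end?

A perfect fourth down from Ab4 is Eb4.
Down a perfect fifth from Eb4: Ab3 (7 semitones down).

Ab3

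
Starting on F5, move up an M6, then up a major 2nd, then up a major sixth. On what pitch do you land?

C#7

Up a major sixth from F5: D6 (9 semitones up).
D6 up a major second → E6 (2 semitones).
A major sixth up from E6 is C#7.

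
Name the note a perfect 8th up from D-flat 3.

D-flat 4

The letter stays D (same as the start), shifted an octave up.
A perfect octave spans 12 semitones, so from Db3 the target pitch is Db4.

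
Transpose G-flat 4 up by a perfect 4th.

The fourth takes the letter from G up to C.
A perfect fourth spans 5 semitones, so from Gb4 the target pitch is Cb5.

C-flat 5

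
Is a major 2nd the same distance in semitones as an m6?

A major second spans 2 semitones; a minor sixth spans 8 semitones. They differ by 6.

No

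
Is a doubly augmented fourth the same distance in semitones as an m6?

No

A doubly augmented fourth spans 7 semitones; a minor sixth spans 8 semitones. They differ by 1.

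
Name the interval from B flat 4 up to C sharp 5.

augmented second

B to C spans two letter names (B-C), so the interval is some kind of second.
Bb4 to C#5 spans 3 semitones — one semitone wider than the major second (2) — giving an augmented second.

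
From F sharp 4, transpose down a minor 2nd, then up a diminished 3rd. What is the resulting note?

Down a minor second from F#4: E#4 (1 semitone down).
E#4 up a diminished third → G4 (2 semitones).

G 4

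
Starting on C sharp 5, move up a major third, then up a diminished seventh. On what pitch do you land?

Up a major third from C#5: E#5 (4 semitones up).
A diminished seventh up from E#5 is D6.

D 6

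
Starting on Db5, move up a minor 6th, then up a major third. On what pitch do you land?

Db6

A minor sixth up from Db5 is Bbb5.
A major third up from Bbb5 is Db6.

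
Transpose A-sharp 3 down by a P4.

Four letter names down from A: E.
A perfect fourth is 5 semitones; 5 semitones down from A#3 gives E#3.

E-sharp 3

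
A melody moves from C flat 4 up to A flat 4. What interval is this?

major sixth

C to A spans six letter names (C-D-E-F-G-A), so the interval is some kind of sixth.
Cb4 to Ab4 is 9 semitones, matching the major sixth exactly, so the quality is major.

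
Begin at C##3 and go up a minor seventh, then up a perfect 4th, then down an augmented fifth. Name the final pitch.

A3

Up a minor seventh from C##3: B#3 (10 semitones up).
B#3 up a perfect fourth → E#4 (5 semitones).
E#4 down an augmented fifth → A3 (8 semitones).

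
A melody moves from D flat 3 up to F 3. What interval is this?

major 3rd

D to F spans three letter names (D-E-F) — that makes it a third of some quality.
Db3 to F3 is 4 semitones, matching the major third exactly, so the quality is major.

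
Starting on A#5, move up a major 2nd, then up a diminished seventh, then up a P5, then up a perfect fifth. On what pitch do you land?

B7

A#5 up a major second → B#5 (2 semitones).
A diminished seventh up from B#5 is A6.
A6 up a perfect fifth → E7 (7 semitones).
Up a perfect fifth from E7: B7 (7 semitones up).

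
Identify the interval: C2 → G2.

C to G spans five letter names (C-D-E-F-G) — that makes it a fifth of some quality.
Counting semitones, C2→G2 is 7, which is the perfect fifth.

P5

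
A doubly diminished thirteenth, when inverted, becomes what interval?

First reduce the compound doubly diminished thirteenth to its simple form, a doubly diminished sixth.
Interval numbers invert to sum to nine: 6 + 3 = 9, so a sixth inverts to a third.
Quality inverts too: doubly diminished becomes doubly augmented. That makes the inversion a doubly augmented third.

doubly augmented 3rd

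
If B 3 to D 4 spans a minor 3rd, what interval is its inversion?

The rule of nine gives the new number: 9 − 3 = 6, so a third becomes a sixth.
And minor becomes major under inversion, so we get a major sixth.

major 6th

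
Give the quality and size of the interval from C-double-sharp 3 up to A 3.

diminished 6th

C to A spans six letter names (C-D-E-F-G-A): a sixth.
A major sixth would be 9 semitones; C##3 to A3 is 7, two semitones narrower, so the interval is diminished.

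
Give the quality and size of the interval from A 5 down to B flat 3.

Descending from A5 to Bb3 is the same interval as ascending Bb3 to A5.
B to A spans seven letter names (B-C-D-E-F-G-A), plus an octave: a fourteenth.
Counting semitones, Bb3→A5 is 23, which is the major fourteenth.
(Equivalently, a compound major seventh: a major seventh plus an octave.)

major 14th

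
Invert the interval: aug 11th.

diminished 5th

First reduce the compound augmented eleventh to its simple form, an augmented fourth.
Inverted interval numbers add to nine, so a fourth pairs with a fifth (4 + 5 = 9).
Quality inverts too: augmented becomes diminished. That makes the inversion a diminished fifth.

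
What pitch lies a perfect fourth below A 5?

Counting four letter names down from A lands on E.
A perfect fourth spans 5 semitones, so from A5 the target pitch is E5.

E 5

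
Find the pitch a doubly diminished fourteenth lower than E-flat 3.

The fourteenth's letter: E down seven letter names plus an octave → F.
Moving 20 semitones down from Eb3 (the size of a doubly diminished fourteenth) reaches F##1.

F-double-sharp 1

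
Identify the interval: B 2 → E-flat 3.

diminished fourth

B to E spans four letter names (B-C-D-E): a fourth.
The perfect fourth is 5 semitones; here we have 4, one semitone narrower: diminished.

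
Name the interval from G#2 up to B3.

minor tenth

G to B spans three letter names (G-A-B), plus an octave, so the interval is some kind of tenth.
A major tenth would be 16 semitones, but G#2 to B3 is 15 — one semitone narrower, making it a minor tenth.
(Equivalently, a compound minor third: a minor third plus an octave.)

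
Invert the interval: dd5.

The rule of nine gives the new number: 9 − 5 = 4, so a fifth becomes a fourth.
Quality inverts too: doubly diminished becomes doubly augmented. That makes the inversion a doubly augmented fourth.

AA4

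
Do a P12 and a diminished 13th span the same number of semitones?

A perfect twelfth = 19 semitones = a diminished thirteenth; enharmonically equal.

Yes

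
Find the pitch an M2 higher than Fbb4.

Gbb4

Counting two letter names up from F lands on G.
Moving 2 semitones up from Fbb4 (the size of a major second) reaches Gbb4.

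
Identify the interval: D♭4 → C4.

Descending from Db4 to C4 is the same interval as ascending C4 to Db4.
C to D spans two letter names (C-D), so the interval is some kind of second.
A major second would be 2 semitones, but C4 to Db4 is 1 — one semitone narrower, making it a minor second.

minor second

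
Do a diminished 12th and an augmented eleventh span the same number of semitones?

Both span 18 semitones: a diminished twelfth and an augmented eleventh are the same chromatic distance.

Yes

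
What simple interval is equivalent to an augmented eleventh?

A4

Each octave removed subtracts seven from the number: 11 − 7 = 4.
Quality carries through unchanged, so the simple form is an augmented fourth.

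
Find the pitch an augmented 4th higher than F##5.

Counting four letter names up from F lands on B.
An augmented fourth spans 6 semitones, so from F##5 the target pitch is B##5.

B##5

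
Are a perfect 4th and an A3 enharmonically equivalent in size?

Both span 5 semitones: a perfect fourth and an augmented third are the same chromatic distance.

Yes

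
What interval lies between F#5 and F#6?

perfect 8th

F to F is the same letter name, plus an octave — that makes it an octave of some quality.
Counting semitones, F#5→F#6 is 12, which is the perfect octave.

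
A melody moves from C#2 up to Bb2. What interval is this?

C to B spans seven letter names (C-D-E-F-G-A-B), so the interval is some kind of seventh.
The major seventh is 11 semitones; here we have 9, two semitones narrower: diminished.

diminished seventh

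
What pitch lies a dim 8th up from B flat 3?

For an octave the letter name doesn't change: still B, an octave up.
A diminished octave spans 11 semitones, so from Bb3 the target pitch is Bbb4.

B double-flat 4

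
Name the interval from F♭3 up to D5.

F to D spans six letter names (F-G-A-B-C-D), plus an octave — that makes it a thirteenth of some quality.
The major thirteenth is 21 semitones; here we have 22, one semitone wider: augmented.
(Equivalently, a compound augmented sixth: an augmented sixth plus an octave.)

augmented thirteenth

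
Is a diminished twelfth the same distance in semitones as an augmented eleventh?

Both span 18 semitones: a diminished twelfth and an augmented eleventh are the same chromatic distance.

Yes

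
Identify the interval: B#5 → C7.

B to C spans two letter names (B-C), plus an octave, so the interval is some kind of ninth.
A major ninth would be 14 semitones; B#5 to C7 is 12, two semitones narrower, so the interval is diminished.

diminished 9th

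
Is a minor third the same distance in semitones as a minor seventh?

No

A minor third is 3 semitones but a minor seventh is 10 semitones — different sizes.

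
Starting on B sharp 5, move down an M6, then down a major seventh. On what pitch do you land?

E 4

B#5 down a major sixth → D#5 (9 semitones).
Down a major seventh from D#5: E4 (11 semitones down).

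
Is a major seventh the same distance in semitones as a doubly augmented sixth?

Yes

A major seventh spans 11 semitones, and a doubly augmented sixth also spans 11 semitones — they're enharmonic.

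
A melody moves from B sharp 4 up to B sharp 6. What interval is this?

B to B is the same letter name, plus 2 octaves — that makes it a fifteenth of some quality.
The perfect fifteenth spans 24 semitones, and B#4 to B#6 is exactly 24 semitones — so this is a perfect fifteenth.
(Equivalently, a compound perfect octave: a perfect octave plus an octave.)

perfect fifteenth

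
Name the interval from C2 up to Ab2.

C to A spans six letter names (C-D-E-F-G-A) — that makes it a sixth of some quality.
At 8 semitones, C2→Ab2 falls one short of a major sixth: minor.

m6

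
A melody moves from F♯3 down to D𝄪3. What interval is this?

Descending from F#3 to D##3 is the same interval as ascending D##3 to F#3.
D to F spans three letter names (D-E-F), so the interval is some kind of third.
A major third would be 4 semitones; D##3 to F#3 is 2, two semitones narrower, so the interval is diminished.

diminished third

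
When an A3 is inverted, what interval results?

Interval numbers invert to sum to nine: 3 + 6 = 9, so a third inverts to a sixth.
The quality also flips — augmented becomes diminished — giving a diminished sixth.

diminished sixth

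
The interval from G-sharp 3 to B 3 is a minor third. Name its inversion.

major sixth

Interval numbers invert to sum to nine: 3 + 6 = 9, so a third inverts to a sixth.
And minor becomes major under inversion, so we get a major sixth.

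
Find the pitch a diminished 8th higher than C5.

An octave keeps the letter name C, an octave up from C.
Moving 11 semitones up from C5 (the size of a diminished octave) reaches Cb6.

Cb6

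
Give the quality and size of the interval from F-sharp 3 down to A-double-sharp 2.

diminished 6th

Descending from F#3 to A##2 is the same interval as ascending A##2 to F#3.
A to F spans six letter names (A-B-C-D-E-F): a sixth.
A##2 to F#3 spans 7 semitones — two semitones narrower than the major sixth (9) — giving a diminished sixth.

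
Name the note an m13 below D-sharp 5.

The thirteenth's letter: D down six letter names plus an octave → F.
Moving 20 semitones down from D#5 (the size of a minor thirteenth) reaches F##3.

F-double-sharp 3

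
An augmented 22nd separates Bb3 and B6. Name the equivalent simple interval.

Each octave removed subtracts seven from the number: 22 − 14 = 8.
So an augmented twenty-second is 2 octaves plus an augmented octave. The quality is unchanged.

augmented octave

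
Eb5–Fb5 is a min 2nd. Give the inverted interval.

Interval numbers invert to sum to nine: 2 + 7 = 9, so a second inverts to a seventh.
And minor becomes major under inversion, so we get a major seventh.

M7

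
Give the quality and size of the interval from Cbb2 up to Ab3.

A13

C to A spans six letter names (C-D-E-F-G-A), plus an octave — that makes it a thirteenth of some quality.
The major thirteenth is 21 semitones; here we have 22, one semitone wider: augmented.
(Equivalently, a compound augmented sixth: an augmented sixth plus an octave.)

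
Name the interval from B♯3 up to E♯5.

perfect 11th

B to E spans four letter names (B-C-D-E), plus an octave — that makes it an eleventh of some quality.
The perfect eleventh spans 17 semitones, and B#3 to E#5 is exactly 17 semitones — so this is a perfect eleventh.
(Equivalently, a compound perfect fourth: a perfect fourth plus an octave.)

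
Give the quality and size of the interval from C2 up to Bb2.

minor seventh

C to B spans seven letter names (C-D-E-F-G-A-B), so the interval is some kind of seventh.
C2 to Bb2 is 10 semitones, a half step short of the major seventh (11), so this is minor.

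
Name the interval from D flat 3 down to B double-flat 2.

Descending from Db3 to Bbb2 is the same interval as ascending Bbb2 to Db3.
B to D spans three letter names (B-C-D), so the interval is some kind of third.
Counting semitones, Bbb2→Db3 is 4, which is the major third.

major third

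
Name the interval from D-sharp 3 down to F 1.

Descending from D#3 to F1 is the same interval as ascending F1 to D#3.
F to D spans six letter names (F-G-A-B-C-D), plus an octave: a thirteenth.
The major thirteenth is 21 semitones; here we have 22, one semitone wider: augmented.
(Equivalently, a compound augmented sixth: an augmented sixth plus an octave.)

augmented thirteenth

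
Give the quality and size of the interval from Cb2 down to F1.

d5

Descending from Cb2 to F1 is the same interval as ascending F1 to Cb2.
F to C spans five letter names (F-G-A-B-C): a fifth.
F1 to Cb2 spans 6 semitones — one semitone narrower than the perfect fifth (7) — giving a diminished fifth.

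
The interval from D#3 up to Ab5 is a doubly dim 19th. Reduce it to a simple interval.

Subtracting seven from the interval number removes an octave: 19 − 14 = 5.
That makes a doubly diminished nineteenth a compound doubly diminished fifth — 2 octaves plus a doubly diminished fifth.

doubly diminished fifth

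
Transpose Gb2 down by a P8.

Gb1

An octave keeps the letter name G, an octave down from G.
A perfect octave is 12 semitones; 12 semitones down from Gb2 gives Gb1.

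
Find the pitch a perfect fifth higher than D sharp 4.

A sharp 4

The fifth takes the letter from D up to A.
Moving 7 semitones up from D#4 (the size of a perfect fifth) reaches A#4.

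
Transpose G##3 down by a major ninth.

F##2

Two letters down from G (plus an octave) reaches F.
A major ninth spans 14 semitones, so from G##3 the target pitch is F##2.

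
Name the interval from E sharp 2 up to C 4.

E to C spans six letter names (E-F-G-A-B-C), plus an octave: a thirteenth.
The major thirteenth is 21 semitones; here we have 19, two semitones narrower: diminished.
(Equivalently, a compound diminished sixth: a diminished sixth plus an octave.)

diminished 13th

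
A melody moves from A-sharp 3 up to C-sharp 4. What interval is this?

minor third

A to C spans three letter names (A-B-C): a third.
At 3 semitones, A#3→C#4 falls one short of a major third: minor.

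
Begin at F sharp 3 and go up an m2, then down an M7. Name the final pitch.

A minor second up from F#3 is G3.
A major seventh down from G3 is Ab2.

A flat 2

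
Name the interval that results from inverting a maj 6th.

Inverted interval numbers add to nine, so a sixth pairs with a third (6 + 3 = 9).
The quality also flips — major becomes minor — giving a minor third.

minor 3rd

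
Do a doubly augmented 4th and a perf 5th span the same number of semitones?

Yes

A doubly augmented fourth = 7 semitones = a perfect fifth; enharmonically equal.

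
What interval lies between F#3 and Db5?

F to D spans six letter names (F-G-A-B-C-D), plus an octave — that makes it a thirteenth of some quality.
A major thirteenth would be 21 semitones; F#3 to Db5 is 19, two semitones narrower, so the interval is diminished.
(Equivalently, a compound diminished sixth: a diminished sixth plus an octave.)

d13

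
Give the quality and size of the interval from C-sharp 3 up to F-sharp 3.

C to F spans four letter names (C-D-E-F): a fourth.
C#3 to F#3 is 5 semitones, matching the perfect fourth exactly, so the quality is perfect.

perfect fourth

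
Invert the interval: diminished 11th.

First reduce the compound diminished eleventh to its simple form, a diminished fourth.
Interval numbers invert to sum to nine: 4 + 5 = 9, so a fourth inverts to a fifth.
And diminished becomes augmented under inversion, so we get an augmented fifth.

augmented fifth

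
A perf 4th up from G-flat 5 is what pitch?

C-flat 6

Four letter names up from G: C.
A perfect fourth spans 5 semitones, so from Gb5 the target pitch is Cb6.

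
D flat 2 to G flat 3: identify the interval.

D to G spans four letter names (D-E-F-G), plus an octave, so the interval is some kind of eleventh.
Db2 to Gb3 is 17 semitones, matching the perfect eleventh exactly, so the quality is perfect.
(Equivalently, a compound perfect fourth: a perfect fourth plus an octave.)

perfect 11th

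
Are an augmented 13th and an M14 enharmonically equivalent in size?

22 semitones (augmented thirteenth) vs 23 semitones (major fourteenth): not equal.

No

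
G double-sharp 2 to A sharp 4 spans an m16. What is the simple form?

Each octave removed subtracts seven from the number: 16 − 14 = 2.
So a minor sixteenth is 2 octaves plus a minor second. The quality is unchanged.

minor 2nd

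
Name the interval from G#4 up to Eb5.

G to E spans six letter names (G-A-B-C-D-E): a sixth.
G#4 to Eb5 spans 7 semitones — two semitones narrower than the major sixth (9) — giving a diminished sixth.

diminished sixth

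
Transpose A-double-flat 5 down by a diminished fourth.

E-flat 5

The fourth takes the letter from A down to E.
A diminished fourth is 4 semitones; 4 semitones down from Abb5 gives Eb5.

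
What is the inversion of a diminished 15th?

First reduce the compound diminished fifteenth to its simple form, a diminished octave.
Interval numbers invert to sum to nine: 8 + 1 = 9, so an octave inverts to a unison.
And diminished becomes augmented under inversion, so we get an augmented unison.

augmented 1st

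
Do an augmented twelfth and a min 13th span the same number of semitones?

An augmented twelfth = 20 semitones = a minor thirteenth; enharmonically equal.

Yes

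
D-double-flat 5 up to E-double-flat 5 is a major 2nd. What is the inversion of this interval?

Inverted interval numbers add to nine, so a second pairs with a seventh (2 + 7 = 9).
And major becomes minor under inversion, so we get a minor seventh.

minor 7th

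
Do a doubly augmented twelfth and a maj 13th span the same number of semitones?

Yes

A doubly augmented twelfth = 21 semitones = a major thirteenth; enharmonically equal.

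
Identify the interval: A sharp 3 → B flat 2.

augmented 7th

Descending from A#3 to Bb2 is the same interval as ascending Bb2 to A#3.
B to A spans seven letter names (B-C-D-E-F-G-A): a seventh.
Bb2 to A#3 spans 12 semitones — one semitone wider than the major seventh (11) — giving an augmented seventh.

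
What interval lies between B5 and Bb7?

diminished 15th

B to B is the same letter name, plus 2 octaves, so the interval is some kind of fifteenth.
The perfect fifteenth is 24 semitones; here we have 23, one semitone narrower: diminished.
(Equivalently, a compound diminished octave: a diminished octave plus an octave.)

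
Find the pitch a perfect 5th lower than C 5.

Counting five letter names down from C lands on F.
Moving 7 semitones down from C5 (the size of a perfect fifth) reaches F4.

F 4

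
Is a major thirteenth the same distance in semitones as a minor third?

A major thirteenth spans 21 semitones; a minor third spans 3 semitones. They differ by 18.

No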